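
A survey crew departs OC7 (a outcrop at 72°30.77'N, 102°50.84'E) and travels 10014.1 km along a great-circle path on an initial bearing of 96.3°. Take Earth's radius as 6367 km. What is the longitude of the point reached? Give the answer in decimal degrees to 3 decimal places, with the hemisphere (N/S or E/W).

OC7: φ = +72.51283°, λ = +102.84733°
δ = d/R = 10014.1/6367 = 1.572813 rad
φ₂ = arcsin(sin φ₁ cos δ + cos φ₁ sin δ cos θ)
   = arcsin(0.95378·-0.00202 + 0.30049·1.00000·-0.10973) = -1.99989°
λ₂ = λ₁ + atan2(sin θ sin δ cos φ₁, cos δ − sin φ₁ sin φ₂) = -173.12914°

173.129°W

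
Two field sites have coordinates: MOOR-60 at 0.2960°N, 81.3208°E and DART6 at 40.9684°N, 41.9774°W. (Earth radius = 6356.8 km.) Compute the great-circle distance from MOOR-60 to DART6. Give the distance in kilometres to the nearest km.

12679 km

Δφ = 40.6724°,  Δλ = -123.2982°
a = sin²(Δφ/2) + cos φ₁ cos φ₂ sin²(Δλ/2) = 0.705569
c = 2·arcsin(√a) = 1.994499 rad = 114.2764°
d = R·c = 6356.8 × 1.994499 = 12678.6 km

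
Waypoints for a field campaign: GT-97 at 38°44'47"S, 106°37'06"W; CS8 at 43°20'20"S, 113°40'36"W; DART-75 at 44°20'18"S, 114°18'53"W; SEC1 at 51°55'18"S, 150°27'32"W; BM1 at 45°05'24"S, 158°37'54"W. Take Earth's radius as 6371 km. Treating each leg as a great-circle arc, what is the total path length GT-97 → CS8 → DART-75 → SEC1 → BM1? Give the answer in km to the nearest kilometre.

GT-97: φ = -38.74639°, λ = -106.61833°
CS8: φ = -43.33889°, λ = -113.67667°
DART-75: φ = -44.33833°, λ = -114.31472°
SEC1: φ = -51.92167°, λ = -150.45889°
BM1: φ = -45.09000°, λ = -158.63167°
GT-97→CS8: c = 0.122629 rad, d = 781.27 km
CS8→DART-75: c = 0.019204 rad, d = 122.35 km
DART-75→SEC1: c = 0.436217 rad, d = 2779.14 km
SEC1→BM1: c = 0.151950 rad, d = 968.07 km
Total = 781.27 + 122.35 + 2779.14 + 968.07 = 4650.83 km

4651 km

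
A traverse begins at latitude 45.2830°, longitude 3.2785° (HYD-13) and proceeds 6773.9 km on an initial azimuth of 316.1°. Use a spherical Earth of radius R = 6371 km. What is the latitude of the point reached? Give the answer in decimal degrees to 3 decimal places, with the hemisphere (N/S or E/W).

δ = d/R = 6773.9/6371 = 1.063240 rad
φ₂ = arcsin(sin φ₁ cos δ + cos φ₁ sin δ cos θ)
   = arcsin(0.71059·0.48604 + 0.70361·0.87393·0.72055) = 52.04077°
λ₂ = λ₁ + atan2(sin θ sin δ cos φ₁, cos δ − sin φ₁ sin φ₂) = -96.59624°

52.041°N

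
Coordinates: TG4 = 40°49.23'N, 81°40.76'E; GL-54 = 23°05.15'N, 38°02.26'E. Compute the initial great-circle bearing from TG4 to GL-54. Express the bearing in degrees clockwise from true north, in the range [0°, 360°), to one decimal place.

257.7°

TG4: φ = +40.82050°, λ = +81.67933°
GL-54: φ = +23.08583°, λ = +38.03767°
Δλ = -43.6417°
y = sin Δλ · cos φ₂ = -0.634878
x = cos φ₁ sin φ₂ − sin φ₁ cos φ₂ cos Δλ = -0.138440
θ = atan2(y, x) = -102.3013° → 257.6987° (mod 360°)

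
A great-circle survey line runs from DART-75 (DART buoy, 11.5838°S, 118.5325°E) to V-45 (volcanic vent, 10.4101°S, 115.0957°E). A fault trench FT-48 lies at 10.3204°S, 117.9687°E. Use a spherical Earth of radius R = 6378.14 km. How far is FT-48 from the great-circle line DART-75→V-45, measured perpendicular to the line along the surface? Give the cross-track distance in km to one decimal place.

δ₁₃ = central angle DART-75→FT-48 = 0.024074 rad  (haversine)
θ₁₃ = bearing DART-75→FT-48 = 336.286°,  θ₁₂ = bearing DART-75→V-45 = 288.849°
dₓₜ = R·arcsin(sin δ₁₃ · sin(θ₁₃ − θ₁₂)) = 6378.14·arcsin(0.02407·sin(47.437°)) = 113.088 km
|dₓₜ| = 113.088 km

113.1 km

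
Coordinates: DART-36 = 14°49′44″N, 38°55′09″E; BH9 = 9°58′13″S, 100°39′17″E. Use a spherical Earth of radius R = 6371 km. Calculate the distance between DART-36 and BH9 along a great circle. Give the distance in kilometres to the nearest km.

DART-36: φ = +14.82889°, λ = +38.91917°
BH9: φ = -9.97028°, λ = +100.65472°
Δφ = -24.7992°,  Δλ = 61.7356°
a = sin²(Δφ/2) + cos φ₁ cos φ₂ sin²(Δλ/2) = 0.296727
c = 2·arcsin(√a) = 1.152127 rad = 66.0120°
d = R·c = 6371 × 1.152127 = 7340.2 km

7340 km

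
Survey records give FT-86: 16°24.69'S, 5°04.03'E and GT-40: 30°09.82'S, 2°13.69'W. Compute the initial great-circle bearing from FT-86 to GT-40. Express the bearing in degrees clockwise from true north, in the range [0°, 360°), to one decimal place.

204.6°

FT-86: φ = -16.41150°, λ = +5.06717°
GT-40: φ = -30.16367°, λ = -2.22817°
Δλ = -7.2953°
y = sin Δλ · cos φ₂ = -0.109789
x = cos φ₁ sin φ₂ − sin φ₁ cos φ₂ cos Δλ = -0.239700
θ = atan2(y, x) = -155.3909° → 204.6091° (mod 360°)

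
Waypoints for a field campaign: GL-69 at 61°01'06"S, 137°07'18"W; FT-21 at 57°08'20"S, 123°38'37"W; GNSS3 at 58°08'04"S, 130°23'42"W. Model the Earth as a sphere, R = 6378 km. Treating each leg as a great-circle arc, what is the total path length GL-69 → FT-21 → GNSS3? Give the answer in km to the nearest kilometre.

GL-69: φ = -61.01833°, λ = -137.12167°
FT-21: φ = -57.13889°, λ = -123.64361°
GNSS3: φ = -58.13444°, λ = -130.39500°
GL-69→FT-21: c = 0.138183 rad, d = 881.33 km
FT-21→GNSS3: c = 0.065393 rad, d = 417.08 km
Total = 881.33 + 417.08 = 1298.41 km

1298 km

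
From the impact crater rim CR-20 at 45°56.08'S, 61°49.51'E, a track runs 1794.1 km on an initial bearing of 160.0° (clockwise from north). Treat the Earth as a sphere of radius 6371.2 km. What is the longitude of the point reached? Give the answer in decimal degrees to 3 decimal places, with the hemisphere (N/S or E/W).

CR-20: φ = -45.93467°, λ = +61.82517°
δ = d/R = 1794.1/6371.2 = 0.281595 rad
φ₂ = arcsin(sin φ₁ cos δ + cos φ₁ sin δ cos θ)
   = arcsin(-0.71855·0.96061 + 0.69548·0.27789·-0.93969) = -60.67505°
λ₂ = λ₁ + atan2(sin θ sin δ cos φ₁, cos δ − sin φ₁ sin φ₂) = 73.01501°

73.015°E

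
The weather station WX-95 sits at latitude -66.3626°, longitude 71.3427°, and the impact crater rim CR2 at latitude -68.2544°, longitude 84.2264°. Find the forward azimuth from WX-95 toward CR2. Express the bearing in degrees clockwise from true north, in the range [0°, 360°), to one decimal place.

116.7°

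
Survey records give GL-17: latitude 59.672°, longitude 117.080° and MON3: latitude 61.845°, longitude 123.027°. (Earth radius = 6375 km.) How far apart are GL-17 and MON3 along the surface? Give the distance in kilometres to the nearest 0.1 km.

Δφ = 2.1730°,  Δλ = 5.9470°
a = sin²(Δφ/2) + cos φ₁ cos φ₂ sin²(Δλ/2) = 0.001001
c = 2·arcsin(√a) = 0.063278 rad = 3.6256°
d = R·c = 6375 × 0.063278 = 403.4 km

403.4 km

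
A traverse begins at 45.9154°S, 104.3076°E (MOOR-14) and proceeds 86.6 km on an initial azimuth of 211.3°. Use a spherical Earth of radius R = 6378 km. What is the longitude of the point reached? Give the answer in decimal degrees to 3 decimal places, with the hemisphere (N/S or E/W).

δ = d/R = 86.6/6378 = 0.013578 rad
φ₂ = arcsin(sin φ₁ cos δ + cos φ₁ sin δ cos θ)
   = arcsin(-0.71831·0.99991 + 0.69572·0.01358·-0.85446) = -46.57864°
λ₂ = λ₁ + atan2(sin θ sin δ cos φ₁, cos δ − sin φ₁ sin φ₂) = 103.71961°

103.720°E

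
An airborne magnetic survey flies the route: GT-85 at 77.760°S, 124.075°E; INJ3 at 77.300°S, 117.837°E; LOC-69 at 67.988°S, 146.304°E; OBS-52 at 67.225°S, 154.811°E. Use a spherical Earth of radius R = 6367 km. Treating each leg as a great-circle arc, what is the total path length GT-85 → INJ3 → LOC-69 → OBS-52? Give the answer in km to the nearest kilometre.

1900 km

GT-85→INJ3: c = 0.024828 rad, d = 158.08 km
INJ3→LOC-69: c = 0.215549 rad, d = 1372.40 km
LOC-69→OBS-52: c = 0.058060 rad, d = 369.67 km
Total = 158.08 + 1372.40 + 369.67 = 1900.14 km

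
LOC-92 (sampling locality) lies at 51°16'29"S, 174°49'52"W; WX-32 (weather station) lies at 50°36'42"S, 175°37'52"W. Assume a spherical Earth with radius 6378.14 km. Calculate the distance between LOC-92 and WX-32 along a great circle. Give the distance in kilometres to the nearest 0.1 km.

92.7 km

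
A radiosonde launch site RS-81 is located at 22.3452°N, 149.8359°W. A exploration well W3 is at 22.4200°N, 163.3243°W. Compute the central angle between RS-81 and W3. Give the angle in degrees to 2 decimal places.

Δφ = 0.0748°,  Δλ = -13.4884°
a = sin²(Δφ/2) + cos φ₁ cos φ₂ sin²(Δλ/2) = 0.011792
c = 2·arcsin(√a) = 0.217612 rad = 12.4682°

12.47°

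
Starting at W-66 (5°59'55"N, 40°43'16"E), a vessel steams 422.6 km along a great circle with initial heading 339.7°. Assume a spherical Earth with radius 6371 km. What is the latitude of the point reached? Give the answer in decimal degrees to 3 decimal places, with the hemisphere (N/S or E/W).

9.561°N

W-66: φ = +5.99861°, λ = +40.72111°
δ = d/R = 422.6/6371 = 0.066332 rad
φ₂ = arcsin(sin φ₁ cos δ + cos φ₁ sin δ cos θ)
   = arcsin(0.10450·0.99780 + 0.99452·0.06628·0.93789) = 9.56117°
λ₂ = λ₁ + atan2(sin θ sin δ cos φ₁, cos δ − sin φ₁ sin φ₂) = 39.38486°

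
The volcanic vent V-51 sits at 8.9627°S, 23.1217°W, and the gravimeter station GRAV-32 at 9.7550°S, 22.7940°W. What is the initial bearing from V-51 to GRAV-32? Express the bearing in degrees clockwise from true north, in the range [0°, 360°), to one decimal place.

Δλ = 0.3277°
y = sin Δλ · cos φ₂ = 0.005637
x = cos φ₁ sin φ₂ − sin φ₁ cos φ₂ cos Δλ = -0.013830
θ = atan2(y, x) = 157.8260° → 157.8260° (mod 360°)

157.8°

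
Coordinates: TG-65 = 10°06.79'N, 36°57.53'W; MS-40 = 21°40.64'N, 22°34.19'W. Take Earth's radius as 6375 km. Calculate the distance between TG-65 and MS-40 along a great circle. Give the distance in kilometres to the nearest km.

TG-65: φ = +10.11317°, λ = -36.95883°
MS-40: φ = +21.67733°, λ = -22.56983°
Δφ = 11.5642°,  Δλ = 14.3890°
a = sin²(Δφ/2) + cos φ₁ cos φ₂ sin²(Δλ/2) = 0.024498
c = 2·arcsin(√a) = 0.314332 rad = 18.0099°
d = R·c = 6375 × 0.314332 = 2003.9 km

2004 km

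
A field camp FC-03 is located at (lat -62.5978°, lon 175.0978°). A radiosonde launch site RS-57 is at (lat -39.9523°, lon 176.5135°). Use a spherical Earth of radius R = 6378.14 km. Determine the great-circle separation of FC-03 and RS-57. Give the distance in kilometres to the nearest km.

2523 km

Δφ = 22.6455°,  Δλ = 1.4157°
a = sin²(Δφ/2) + cos φ₁ cos φ₂ sin²(Δλ/2) = 0.038601
c = 2·arcsin(√a) = 0.395518 rad = 22.6615°
d = R·c = 6378.14 × 0.395518 = 2522.7 km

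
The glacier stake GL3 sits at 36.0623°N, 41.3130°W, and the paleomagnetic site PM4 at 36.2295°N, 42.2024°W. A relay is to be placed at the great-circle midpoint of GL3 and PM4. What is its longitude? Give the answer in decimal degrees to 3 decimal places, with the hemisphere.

Bx = cos φ₂ cos Δλ = 0.806559,  By = cos φ₂ sin Δλ = -0.012521
φₘ = atan2(sin φ₁ + sin φ₂, √((cos φ₁ + Bx)² + By²)) = 36.14672°
λₘ = λ₁ + atan2(By, cos φ₁ + Bx) = -41.75723°

41.757°W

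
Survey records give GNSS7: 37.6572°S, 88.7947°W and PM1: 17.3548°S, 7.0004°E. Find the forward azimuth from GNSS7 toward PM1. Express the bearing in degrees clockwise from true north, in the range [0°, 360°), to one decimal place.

Δλ = 95.7951°
y = sin Δλ · cos φ₂ = 0.949598
x = cos φ₁ sin φ₂ − sin φ₁ cos φ₂ cos Δλ = -0.295027
θ = atan2(y, x) = 107.2593° → 107.2593° (mod 360°)

107.3°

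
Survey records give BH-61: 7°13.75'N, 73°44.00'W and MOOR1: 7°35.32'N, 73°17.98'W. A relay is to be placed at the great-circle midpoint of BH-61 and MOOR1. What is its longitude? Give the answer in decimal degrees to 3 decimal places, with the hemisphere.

73.517°W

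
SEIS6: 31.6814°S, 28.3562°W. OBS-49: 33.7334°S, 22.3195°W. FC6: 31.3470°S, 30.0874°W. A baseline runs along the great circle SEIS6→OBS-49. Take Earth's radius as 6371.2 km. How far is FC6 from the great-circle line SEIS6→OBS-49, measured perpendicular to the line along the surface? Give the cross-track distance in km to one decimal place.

33.0 km

δ₁₃ = central angle SEIS6→FC6 = 0.026411 rad  (haversine)
θ₁₃ = bearing SEIS6→FC6 = 282.313°,  θ₁₂ = bearing SEIS6→OBS-49 = 113.610°
dₓₜ = R·arcsin(sin δ₁₃ · sin(θ₁₃ − θ₁₂)) = 6371.2·arcsin(0.02641·sin(168.703°)) = 32.961 km
|dₓₜ| = 32.961 km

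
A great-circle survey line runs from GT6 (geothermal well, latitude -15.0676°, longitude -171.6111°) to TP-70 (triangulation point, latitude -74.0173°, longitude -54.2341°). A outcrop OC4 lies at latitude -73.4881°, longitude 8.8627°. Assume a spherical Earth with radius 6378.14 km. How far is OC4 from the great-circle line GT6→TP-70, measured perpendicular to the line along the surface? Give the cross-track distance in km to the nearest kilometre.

δ₁₃ = central angle GT6→OC4 = 1.595995 rad  (haversine)
θ₁₃ = bearing GT6→OC4 = 180.135°,  θ₁₂ = bearing GT6→TP-70 = 165.728°
dₓₜ = R·arcsin(sin δ₁₃ · sin(θ₁₃ − θ₁₂)) = 6378.14·arcsin(0.99968·sin(14.407°)) = 1603.224 km
|dₓₜ| = 1603.224 km

1603 km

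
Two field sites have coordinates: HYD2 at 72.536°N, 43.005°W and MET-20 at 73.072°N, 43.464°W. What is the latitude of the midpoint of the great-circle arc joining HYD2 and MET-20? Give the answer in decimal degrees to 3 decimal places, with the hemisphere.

Bx = cos φ₂ cos Δλ = 0.291160,  By = cos φ₂ sin Δλ = -0.002333
φₘ = atan2(sin φ₁ + sin φ₂, √((cos φ₁ + Bx)² + By²)) = 72.80413°
λₘ = λ₁ + atan2(By, cos φ₁ + Bx) = -43.23103°

72.804°N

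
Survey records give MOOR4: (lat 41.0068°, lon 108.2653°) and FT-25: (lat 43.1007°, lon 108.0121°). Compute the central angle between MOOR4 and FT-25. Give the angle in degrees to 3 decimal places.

Δφ = 2.0939°,  Δλ = -0.2532°
a = sin²(Δφ/2) + cos φ₁ cos φ₂ sin²(Δλ/2) = 0.000337
c = 2·arcsin(√a) = 0.036692 rad = 2.1023°

2.102°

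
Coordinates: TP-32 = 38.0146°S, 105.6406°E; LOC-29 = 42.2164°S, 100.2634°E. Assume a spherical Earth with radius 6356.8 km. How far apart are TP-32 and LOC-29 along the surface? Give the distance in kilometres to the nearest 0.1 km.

652.0 km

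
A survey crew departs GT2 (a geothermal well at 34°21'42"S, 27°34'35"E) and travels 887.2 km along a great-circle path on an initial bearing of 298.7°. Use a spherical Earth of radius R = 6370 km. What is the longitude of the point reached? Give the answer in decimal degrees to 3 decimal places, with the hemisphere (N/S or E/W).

19.472°E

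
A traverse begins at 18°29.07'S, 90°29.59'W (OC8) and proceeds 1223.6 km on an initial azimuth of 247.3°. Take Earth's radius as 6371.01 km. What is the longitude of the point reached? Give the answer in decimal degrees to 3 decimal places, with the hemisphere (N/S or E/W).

101.473°W

OC8: φ = -18.48450°, λ = -90.49317°
δ = d/R = 1223.6/6371.01 = 0.192057 rad
φ₂ = arcsin(sin φ₁ cos δ + cos φ₁ sin δ cos θ)
   = arcsin(-0.31705·0.98161 + 0.94841·0.19088·-0.38591) = -22.40059°
λ₂ = λ₁ + atan2(sin θ sin δ cos φ₁, cos δ − sin φ₁ sin φ₂) = -101.47310°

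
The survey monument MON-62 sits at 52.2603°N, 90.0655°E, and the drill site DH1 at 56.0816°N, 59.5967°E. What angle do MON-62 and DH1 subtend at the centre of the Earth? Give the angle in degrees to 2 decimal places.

18.08°

Δφ = 3.8213°,  Δλ = -30.4688°
a = sin²(Δφ/2) + cos φ₁ cos φ₂ sin²(Δλ/2) = 0.024694
c = 2·arcsin(√a) = 0.315597 rad = 18.0824°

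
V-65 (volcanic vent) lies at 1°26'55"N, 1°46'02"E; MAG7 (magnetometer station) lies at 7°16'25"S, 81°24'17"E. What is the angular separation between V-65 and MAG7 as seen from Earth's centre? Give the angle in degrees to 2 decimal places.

V-65: φ = +1.44861°, λ = +1.76722°
MAG7: φ = -7.27361°, λ = +81.40472°
Δφ = -8.7222°,  Δλ = 79.6375°
a = sin²(Δφ/2) + cos φ₁ cos φ₂ sin²(Δλ/2) = 0.412415
c = 2·arcsin(√a) = 1.394718 rad = 79.9114°

79.91°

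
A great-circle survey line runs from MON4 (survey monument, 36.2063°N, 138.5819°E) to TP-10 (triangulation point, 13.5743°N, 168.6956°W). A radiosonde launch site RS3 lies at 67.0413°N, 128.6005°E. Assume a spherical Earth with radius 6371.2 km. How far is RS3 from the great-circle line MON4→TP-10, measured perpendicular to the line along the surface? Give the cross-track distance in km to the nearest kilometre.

3277 km

δ₁₃ = central angle MON4→RS3 = 0.547395 rad  (haversine)
θ₁₃ = bearing MON4→RS3 = 352.536°,  θ₁₂ = bearing MON4→TP-10 = 101.573°
dₓₜ = R·arcsin(sin δ₁₃ · sin(θ₁₃ − θ₁₂)) = 6371.2·arcsin(0.52046·sin(250.963°)) = -3277.254 km
|dₓₜ| = 3277.254 km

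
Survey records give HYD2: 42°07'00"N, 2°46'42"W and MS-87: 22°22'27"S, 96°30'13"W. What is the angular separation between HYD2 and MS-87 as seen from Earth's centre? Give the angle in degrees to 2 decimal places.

HYD2: φ = +42.11667°, λ = -2.77833°
MS-87: φ = -22.37417°, λ = -96.50361°
Δφ = -64.4908°,  Δλ = -93.7253°
a = sin²(Δφ/2) + cos φ₁ cos φ₂ sin²(Δλ/2) = 0.649925
c = 2·arcsin(√a) = 1.875331 rad = 107.4486°

107.45°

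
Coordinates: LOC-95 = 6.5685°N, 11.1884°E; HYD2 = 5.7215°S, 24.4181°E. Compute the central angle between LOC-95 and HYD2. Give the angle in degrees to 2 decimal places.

18.04°

Δφ = -12.2900°,  Δλ = 13.2297°
a = sin²(Δφ/2) + cos φ₁ cos φ₂ sin²(Δλ/2) = 0.024576
c = 2·arcsin(√a) = 0.314831 rad = 18.0385°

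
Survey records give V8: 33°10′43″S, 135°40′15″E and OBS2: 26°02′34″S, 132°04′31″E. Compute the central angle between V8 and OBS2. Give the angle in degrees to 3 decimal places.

V8: φ = -33.17861°, λ = +135.67083°
OBS2: φ = -26.04278°, λ = +132.07528°
Δφ = 7.1358°,  Δλ = -3.5956°
a = sin²(Δφ/2) + cos φ₁ cos φ₂ sin²(Δλ/2) = 0.004613
c = 2·arcsin(√a) = 0.135941 rad = 7.7889°

7.789°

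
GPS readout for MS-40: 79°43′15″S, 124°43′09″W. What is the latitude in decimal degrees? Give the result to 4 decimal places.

79.7208°S

79° + 43′/60 + 15″/3600 = 79 + 0.71667 + 0.00417 = 79.7208°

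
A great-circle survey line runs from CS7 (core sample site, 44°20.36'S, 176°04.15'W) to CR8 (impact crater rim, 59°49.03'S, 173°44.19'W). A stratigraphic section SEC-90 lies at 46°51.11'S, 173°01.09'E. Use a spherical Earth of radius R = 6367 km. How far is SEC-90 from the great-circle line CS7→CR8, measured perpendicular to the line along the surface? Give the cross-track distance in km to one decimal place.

CS7: φ = -44.33933°, λ = -176.06917°
CR8: φ = -59.81717°, λ = -173.73650°
SEC-90: φ = -46.85183°, λ = +173.01817°
δ₁₃ = central angle CS7→SEC-90 = 0.140159 rad  (haversine)
θ₁₃ = bearing CS7→SEC-90 = 247.935°,  θ₁₂ = bearing CS7→CR8 = 175.620°
dₓₜ = R·arcsin(sin δ₁₃ · sin(θ₁₃ − θ₁₂)) = 6367·arcsin(0.13970·sin(72.315°)) = 849.960 km
|dₓₜ| = 849.960 km

850.0 km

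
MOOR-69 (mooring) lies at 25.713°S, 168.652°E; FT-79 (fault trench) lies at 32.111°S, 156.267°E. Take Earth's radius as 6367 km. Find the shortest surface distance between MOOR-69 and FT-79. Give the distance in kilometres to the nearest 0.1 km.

Δφ = -6.3980°,  Δλ = -12.3850°
a = sin²(Δφ/2) + cos φ₁ cos φ₂ sin²(Δλ/2) = 0.011994
c = 2·arcsin(√a) = 0.219474 rad = 12.5749°
d = R·c = 6367 × 0.219474 = 1397.4 km

1397.4 km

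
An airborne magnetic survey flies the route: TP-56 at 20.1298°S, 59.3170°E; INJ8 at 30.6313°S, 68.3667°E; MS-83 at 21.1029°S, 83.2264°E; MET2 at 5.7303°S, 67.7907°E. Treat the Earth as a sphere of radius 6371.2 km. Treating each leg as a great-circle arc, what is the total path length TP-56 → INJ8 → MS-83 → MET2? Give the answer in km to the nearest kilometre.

5686 km

TP-56→INJ8: c = 0.232065 rad, d = 1478.53 km
INJ8→MS-83: c = 0.286082 rad, d = 1822.69 km
MS-83→MET2: c = 0.374367 rad, d = 2385.17 km
Total = 1478.53 + 1822.69 + 2385.17 = 5686.39 km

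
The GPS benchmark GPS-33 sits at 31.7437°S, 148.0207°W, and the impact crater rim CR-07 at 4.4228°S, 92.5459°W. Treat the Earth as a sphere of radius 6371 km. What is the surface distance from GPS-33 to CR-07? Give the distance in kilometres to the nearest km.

6515 km

Δφ = 27.3209°,  Δλ = 55.4748°
a = sin²(Δφ/2) + cos φ₁ cos φ₂ sin²(Δλ/2) = 0.239439
c = 2·arcsin(√a) = 1.022630 rad = 58.5924°
d = R·c = 6371 × 1.022630 = 6515.2 km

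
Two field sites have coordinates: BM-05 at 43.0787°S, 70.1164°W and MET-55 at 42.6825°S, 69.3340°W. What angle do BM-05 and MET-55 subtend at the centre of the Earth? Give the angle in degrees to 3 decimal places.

Δφ = 0.3962°,  Δλ = 0.7824°
a = sin²(Δφ/2) + cos φ₁ cos φ₂ sin²(Δλ/2) = 0.000037
c = 2·arcsin(√a) = 0.012163 rad = 0.6969°

0.697°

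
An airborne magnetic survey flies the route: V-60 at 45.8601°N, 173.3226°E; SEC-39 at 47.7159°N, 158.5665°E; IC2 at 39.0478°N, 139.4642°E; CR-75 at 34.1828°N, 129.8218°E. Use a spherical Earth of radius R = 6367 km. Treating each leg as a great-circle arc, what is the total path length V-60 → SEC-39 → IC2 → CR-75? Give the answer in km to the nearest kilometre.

V-60→SEC-39: c = 0.179001 rad, d = 1139.70 km
SEC-39→IC2: c = 0.284486 rad, d = 1811.32 km
IC2→CR-75: c = 0.159412 rad, d = 1014.97 km
Total = 1139.70 + 1811.32 + 1014.97 = 3965.99 km

3966 km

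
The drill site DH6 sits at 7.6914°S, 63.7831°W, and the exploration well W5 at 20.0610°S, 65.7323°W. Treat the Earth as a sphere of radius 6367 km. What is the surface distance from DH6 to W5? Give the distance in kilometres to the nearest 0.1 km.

1390.5 km

Δφ = -12.3696°,  Δλ = -1.9492°
a = sin²(Δφ/2) + cos φ₁ cos φ₂ sin²(Δλ/2) = 0.011876
c = 2·arcsin(√a) = 0.218390 rad = 12.5128°
d = R·c = 6367 × 0.218390 = 1390.5 km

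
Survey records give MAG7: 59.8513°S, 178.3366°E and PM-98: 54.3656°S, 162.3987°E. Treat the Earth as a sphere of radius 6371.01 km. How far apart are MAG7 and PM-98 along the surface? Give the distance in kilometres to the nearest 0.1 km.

Δφ = 5.4857°,  Δλ = -15.9379°
a = sin²(Δφ/2) + cos φ₁ cos φ₂ sin²(Δλ/2) = 0.007914
c = 2·arcsin(√a) = 0.178157 rad = 10.2076°
d = R·c = 6371.01 × 0.178157 = 1135.0 km

1135.0 km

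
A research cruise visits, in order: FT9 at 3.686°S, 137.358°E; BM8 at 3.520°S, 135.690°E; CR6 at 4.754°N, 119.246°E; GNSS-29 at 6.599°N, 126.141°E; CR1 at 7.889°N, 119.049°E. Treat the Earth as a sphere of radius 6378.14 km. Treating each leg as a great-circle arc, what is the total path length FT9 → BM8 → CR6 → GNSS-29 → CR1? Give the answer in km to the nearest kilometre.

3821 km

FT9→BM8: c = 0.029199 rad, d = 186.23 km
BM8→CR6: c = 0.321047 rad, d = 2047.68 km
CR6→GNSS-29: c = 0.123998 rad, d = 790.88 km
GNSS-29→CR1: c = 0.124834 rad, d = 796.21 km
Total = 186.23 + 2047.68 + 790.88 + 796.21 = 3821.00 km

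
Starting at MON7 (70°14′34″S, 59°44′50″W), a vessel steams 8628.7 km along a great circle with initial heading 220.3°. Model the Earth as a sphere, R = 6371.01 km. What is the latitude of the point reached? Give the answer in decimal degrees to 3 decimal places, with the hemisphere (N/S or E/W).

26.994°S

MON7: φ = -70.24278°, λ = -59.74722°
δ = d/R = 8628.7/6371.01 = 1.354369 rad
φ₂ = arcsin(sin φ₁ cos δ + cos φ₁ sin δ cos θ)
   = arcsin(-0.94113·0.21474 + 0.33804·0.97667·-0.76267) = -26.99384°
λ₂ = λ₁ + atan2(sin θ sin δ cos φ₁, cos δ − sin φ₁ sin φ₂) = 165.40115°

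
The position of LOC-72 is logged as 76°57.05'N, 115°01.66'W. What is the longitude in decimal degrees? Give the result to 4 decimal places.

115° + 1.66′/60 = 115 + 0.02767 = 115.0277°

115.0277°W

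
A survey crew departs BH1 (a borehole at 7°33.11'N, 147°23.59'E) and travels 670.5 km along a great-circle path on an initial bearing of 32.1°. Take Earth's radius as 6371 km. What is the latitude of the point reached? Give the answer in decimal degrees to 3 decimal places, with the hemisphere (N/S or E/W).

12.645°N

BH1: φ = +7.55183°, λ = +147.39317°
δ = d/R = 670.5/6371 = 0.105243 rad
φ₂ = arcsin(sin φ₁ cos δ + cos φ₁ sin δ cos θ)
   = arcsin(0.13142·0.99447 + 0.99133·0.10505·0.84712) = 12.64518°
λ₂ = λ₁ + atan2(sin θ sin δ cos φ₁, cos δ − sin φ₁ sin φ₂) = 150.67286°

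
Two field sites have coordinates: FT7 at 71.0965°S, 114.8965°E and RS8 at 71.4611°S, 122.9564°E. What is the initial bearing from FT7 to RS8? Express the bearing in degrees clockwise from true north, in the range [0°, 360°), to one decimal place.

Δλ = 8.0599°
y = sin Δλ · cos φ₂ = 0.044579
x = cos φ₁ sin φ₂ − sin φ₁ cos φ₂ cos Δλ = -0.009335
θ = atan2(y, x) = 101.8267° → 101.8267° (mod 360°)

101.8°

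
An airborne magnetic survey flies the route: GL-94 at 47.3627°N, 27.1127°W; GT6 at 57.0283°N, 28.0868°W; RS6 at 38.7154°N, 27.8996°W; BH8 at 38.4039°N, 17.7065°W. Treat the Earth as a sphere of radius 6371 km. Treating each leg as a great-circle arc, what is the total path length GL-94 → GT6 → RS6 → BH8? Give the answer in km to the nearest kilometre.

GL-94→GT6: c = 0.169014 rad, d = 1076.79 km
GT6→RS6: c = 0.319628 rad, d = 2036.35 km
RS6→BH8: c = 0.139147 rad, d = 886.51 km
Total = 1076.79 + 2036.35 + 886.51 = 3999.64 km

4000 km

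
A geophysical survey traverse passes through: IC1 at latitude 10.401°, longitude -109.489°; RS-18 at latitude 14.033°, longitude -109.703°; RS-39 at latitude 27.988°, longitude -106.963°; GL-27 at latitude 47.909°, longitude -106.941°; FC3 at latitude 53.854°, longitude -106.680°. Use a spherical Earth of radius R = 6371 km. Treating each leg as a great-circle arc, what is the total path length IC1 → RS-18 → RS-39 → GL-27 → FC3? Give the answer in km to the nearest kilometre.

4858 km

IC1→RS-18: c = 0.063495 rad, d = 404.53 km
RS-18→RS-39: c = 0.247589 rad, d = 1577.39 km
RS-39→GL-27: c = 0.347687 rad, d = 2215.11 km
GL-27→FC3: c = 0.103799 rad, d = 661.31 km
Total = 404.53 + 1577.39 + 2215.11 + 661.31 = 4858.34 km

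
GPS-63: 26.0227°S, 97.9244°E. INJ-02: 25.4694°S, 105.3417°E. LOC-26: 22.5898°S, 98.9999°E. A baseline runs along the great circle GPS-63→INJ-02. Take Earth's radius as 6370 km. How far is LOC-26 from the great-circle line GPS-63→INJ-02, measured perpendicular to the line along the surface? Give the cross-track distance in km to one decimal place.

374.6 km

δ₁₃ = central angle GPS-63→LOC-26 = 0.062309 rad  (haversine)
θ₁₃ = bearing GPS-63→LOC-26 = 16.159°,  θ₁₂ = bearing GPS-63→INJ-02 = 86.885°
dₓₜ = R·arcsin(sin δ₁₃ · sin(θ₁₃ − θ₁₂)) = 6370·arcsin(0.06227·sin(-70.726°)) = -374.633 km
|dₓₜ| = 374.633 km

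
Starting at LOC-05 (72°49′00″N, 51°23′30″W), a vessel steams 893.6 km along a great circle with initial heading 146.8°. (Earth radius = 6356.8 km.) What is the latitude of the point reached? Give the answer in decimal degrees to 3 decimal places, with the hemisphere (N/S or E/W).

65.686°N

LOC-05: φ = +72.81667°, λ = -51.39167°
δ = d/R = 893.6/6356.8 = 0.140574 rad
φ₂ = arcsin(sin φ₁ cos δ + cos φ₁ sin δ cos θ)
   = arcsin(0.95536·0.99014 + 0.29543·0.14011·-0.83676) = 65.68620°
λ₂ = λ₁ + atan2(sin θ sin δ cos φ₁, cos δ − sin φ₁ sin φ₂) = -40.65278°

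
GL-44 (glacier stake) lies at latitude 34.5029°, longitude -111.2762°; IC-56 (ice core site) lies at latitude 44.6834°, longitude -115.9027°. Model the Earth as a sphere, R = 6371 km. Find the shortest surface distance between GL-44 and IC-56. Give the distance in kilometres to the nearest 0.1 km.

Δφ = 10.1805°,  Δλ = -4.6265°
a = sin²(Δφ/2) + cos φ₁ cos φ₂ sin²(Δλ/2) = 0.008827
c = 2·arcsin(√a) = 0.188178 rad = 10.7818°
d = R·c = 6371 × 0.188178 = 1198.9 km

1198.9 km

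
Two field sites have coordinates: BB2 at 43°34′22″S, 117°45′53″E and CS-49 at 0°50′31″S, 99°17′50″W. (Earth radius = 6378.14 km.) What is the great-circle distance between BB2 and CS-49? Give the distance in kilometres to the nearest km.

13871 km

BB2: φ = -43.57278°, λ = +117.76472°
CS-49: φ = -0.84194°, λ = -99.29722°
Δφ = 42.7308°,  Δλ = 142.9381°
a = sin²(Δφ/2) + cos φ₁ cos φ₂ sin²(Δλ/2) = 0.783974
c = 2·arcsin(√a) = 2.174808 rad = 124.6073°
d = R·c = 6378.14 × 2.174808 = 13871.2 km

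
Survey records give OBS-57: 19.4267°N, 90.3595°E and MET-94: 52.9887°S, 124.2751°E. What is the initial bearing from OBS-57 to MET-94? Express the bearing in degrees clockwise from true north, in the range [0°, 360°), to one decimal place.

159.9°

Δλ = 33.9156°
y = sin Δλ · cos φ₂ = 0.335883
x = cos φ₁ sin φ₂ − sin φ₁ cos φ₂ cos Δλ = -0.919207
θ = atan2(y, x) = 159.9274° → 159.9274° (mod 360°)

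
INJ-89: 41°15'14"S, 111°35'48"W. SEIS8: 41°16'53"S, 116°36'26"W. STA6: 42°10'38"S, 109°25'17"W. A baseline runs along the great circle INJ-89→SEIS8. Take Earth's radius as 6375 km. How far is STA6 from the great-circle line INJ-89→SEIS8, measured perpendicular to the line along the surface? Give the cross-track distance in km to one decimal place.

111.4 km

INJ-89: φ = -41.25389°, λ = -111.59667°
SEIS8: φ = -41.28139°, λ = -116.60722°
STA6: φ = -42.17722°, λ = -109.42139°
δ₁₃ = central angle INJ-89→STA6 = 0.032600 rad  (haversine)
θ₁₃ = bearing INJ-89→STA6 = 120.345°,  θ₁₂ = bearing INJ-89→SEIS8 = 267.929°
dₓₜ = R·arcsin(sin δ₁₃ · sin(θ₁₃ − θ₁₂)) = 6375·arcsin(0.03259·sin(-147.584°)) = -111.393 km
|dₓₜ| = 111.393 km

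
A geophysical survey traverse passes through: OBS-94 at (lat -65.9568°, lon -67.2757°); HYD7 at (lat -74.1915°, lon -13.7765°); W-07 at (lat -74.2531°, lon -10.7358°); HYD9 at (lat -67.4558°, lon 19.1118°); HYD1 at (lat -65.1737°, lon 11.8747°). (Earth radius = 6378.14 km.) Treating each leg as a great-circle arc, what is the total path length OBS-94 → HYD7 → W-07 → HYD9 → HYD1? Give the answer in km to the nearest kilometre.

3938 km

OBS-94→HYD7: c = 0.334058 rad, d = 2130.67 km
HYD7→W-07: c = 0.014469 rad, d = 92.28 km
W-07→HYD9: c = 0.204468 rad, d = 1304.12 km
HYD9→HYD1: c = 0.064440 rad, d = 411.01 km
Total = 2130.67 + 92.28 + 1304.12 + 411.01 = 3938.09 km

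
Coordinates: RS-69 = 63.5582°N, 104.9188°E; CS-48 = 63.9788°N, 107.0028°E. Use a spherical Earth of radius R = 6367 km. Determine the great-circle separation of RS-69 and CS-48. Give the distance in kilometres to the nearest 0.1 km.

Δφ = 0.4206°,  Δλ = 2.0840°
a = sin²(Δφ/2) + cos φ₁ cos φ₂ sin²(Δλ/2) = 0.000078
c = 2·arcsin(√a) = 0.017672 rad = 1.0125°
d = R·c = 6367 × 0.017672 = 112.5 km

112.5 km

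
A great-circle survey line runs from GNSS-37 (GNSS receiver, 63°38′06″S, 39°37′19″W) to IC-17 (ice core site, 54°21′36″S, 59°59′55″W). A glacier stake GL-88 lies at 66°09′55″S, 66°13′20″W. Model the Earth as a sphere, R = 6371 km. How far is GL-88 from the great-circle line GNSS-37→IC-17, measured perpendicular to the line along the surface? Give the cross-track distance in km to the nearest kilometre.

GNSS-37: φ = -63.63500°, λ = -39.62194°
IC-17: φ = -54.36000°, λ = -59.99861°
GL-88: φ = -66.16528°, λ = -66.22222°
δ₁₃ = central angle GNSS-37→GL-88 = 0.200184 rad  (haversine)
θ₁₃ = bearing GNSS-37→GL-88 = 245.497°,  θ₁₂ = bearing GNSS-37→IC-17 = 302.349°
dₓₜ = R·arcsin(sin δ₁₃ · sin(θ₁₃ − θ₁₂)) = 6371·arcsin(0.19885·sin(-56.852°)) = -1065.666 km
|dₓₜ| = 1065.666 km

1066 km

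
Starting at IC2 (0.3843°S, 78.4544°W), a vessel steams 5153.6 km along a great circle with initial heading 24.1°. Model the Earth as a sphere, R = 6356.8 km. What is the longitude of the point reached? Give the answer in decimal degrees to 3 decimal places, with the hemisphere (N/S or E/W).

55.341°W

δ = d/R = 5153.6/6356.8 = 0.810722 rad
φ₂ = arcsin(sin φ₁ cos δ + cos φ₁ sin δ cos θ)
   = arcsin(-0.00671·0.68898 + 0.99998·0.72479·0.91283) = 41.06939°
λ₂ = λ₁ + atan2(sin θ sin δ cos φ₁, cos δ − sin φ₁ sin φ₂) = -55.34092°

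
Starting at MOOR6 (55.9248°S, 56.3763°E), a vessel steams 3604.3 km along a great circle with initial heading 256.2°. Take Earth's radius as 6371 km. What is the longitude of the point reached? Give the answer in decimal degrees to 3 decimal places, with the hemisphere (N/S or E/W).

δ = d/R = 3604.3/6371 = 0.565735 rad
φ₂ = arcsin(sin φ₁ cos δ + cos φ₁ sin δ cos θ)
   = arcsin(-0.82830·0.84419 + 0.56028·0.53604·-0.23853) = -50.43369°
λ₂ = λ₁ + atan2(sin θ sin δ cos φ₁, cos δ − sin φ₁ sin φ₂) = 1.56597°

1.566°E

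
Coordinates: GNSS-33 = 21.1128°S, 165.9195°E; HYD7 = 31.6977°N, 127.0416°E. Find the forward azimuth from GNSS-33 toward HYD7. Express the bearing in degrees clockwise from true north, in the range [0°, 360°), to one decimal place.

323.8°

Δλ = -38.8779°
y = sin Δλ · cos φ₂ = -0.534036
x = cos φ₁ sin φ₂ − sin φ₁ cos φ₂ cos Δλ = 0.728752
θ = atan2(y, x) = -36.2343° → 323.7657° (mod 360°)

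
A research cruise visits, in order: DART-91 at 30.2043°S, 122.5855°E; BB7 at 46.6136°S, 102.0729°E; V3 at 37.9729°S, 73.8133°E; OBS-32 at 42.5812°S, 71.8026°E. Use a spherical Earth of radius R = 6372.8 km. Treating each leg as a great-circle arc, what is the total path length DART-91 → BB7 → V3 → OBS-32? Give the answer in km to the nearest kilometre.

DART-91→BB7: c = 0.398543 rad, d = 2539.84 km
BB7→V3: c = 0.392097 rad, d = 2498.76 km
V3→OBS-32: c = 0.084762 rad, d = 540.17 km
Total = 2539.84 + 2498.76 + 540.17 = 5578.76 km

5579 km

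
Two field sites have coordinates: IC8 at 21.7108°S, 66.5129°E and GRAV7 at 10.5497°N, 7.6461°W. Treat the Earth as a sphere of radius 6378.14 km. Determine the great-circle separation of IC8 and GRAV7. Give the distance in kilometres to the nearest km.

8854 km

Δφ = 32.2605°,  Δλ = -74.1590°
a = sin²(Δφ/2) + cos φ₁ cos φ₂ sin²(Δλ/2) = 0.409205
c = 2·arcsin(√a) = 1.388193 rad = 79.5376°
d = R·c = 6378.14 × 1.388193 = 8854.1 km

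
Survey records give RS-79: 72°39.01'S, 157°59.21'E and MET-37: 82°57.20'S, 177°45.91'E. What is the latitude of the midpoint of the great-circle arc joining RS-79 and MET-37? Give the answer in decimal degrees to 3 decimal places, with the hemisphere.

RS-79: φ = -72.65017°, λ = +157.98683°
MET-37: φ = -82.95333°, λ = +177.76517°
Bx = cos φ₂ cos Δλ = 0.115441,  By = cos φ₂ sin Δλ = 0.041512
φₘ = atan2(sin φ₁ + sin φ₂, √((cos φ₁ + Bx)² + By²)) = -77.94688°
λₘ = λ₁ + atan2(By, cos φ₁ + Bx) = 163.71763°

77.947°S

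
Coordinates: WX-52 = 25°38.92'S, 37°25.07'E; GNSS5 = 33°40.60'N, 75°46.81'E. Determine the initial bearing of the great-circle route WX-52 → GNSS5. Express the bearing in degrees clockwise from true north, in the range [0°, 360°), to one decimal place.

33.4°

WX-52: φ = -25.64867°, λ = +37.41783°
GNSS5: φ = +33.67667°, λ = +75.78017°
Δλ = 38.3623°
y = sin Δλ · cos φ₂ = 0.516478
x = cos φ₁ sin φ₂ − sin φ₁ cos φ₂ cos Δλ = 0.782309
θ = atan2(y, x) = 33.4327° → 33.4327° (mod 360°)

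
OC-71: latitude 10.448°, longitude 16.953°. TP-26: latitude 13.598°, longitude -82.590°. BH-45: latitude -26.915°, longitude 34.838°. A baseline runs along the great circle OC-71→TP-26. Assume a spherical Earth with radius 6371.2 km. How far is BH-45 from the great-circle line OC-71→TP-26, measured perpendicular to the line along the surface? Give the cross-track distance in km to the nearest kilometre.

3382 km

δ₁₃ = central angle OC-71→BH-45 = 0.719052 rad  (haversine)
θ₁₃ = bearing OC-71→BH-45 = 155.434°,  θ₁₂ = bearing OC-71→TP-26 = 285.200°
dₓₜ = R·arcsin(sin δ₁₃ · sin(θ₁₃ − θ₁₂)) = 6371.2·arcsin(0.65867·sin(-129.767°)) = -3382.326 km
|dₓₜ| = 3382.326 km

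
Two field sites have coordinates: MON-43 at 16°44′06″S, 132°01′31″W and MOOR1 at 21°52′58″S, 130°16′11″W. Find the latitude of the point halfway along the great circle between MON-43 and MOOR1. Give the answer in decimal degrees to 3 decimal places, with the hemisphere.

MON-43: φ = -16.73500°, λ = -132.02528°
MOOR1: φ = -21.88278°, λ = -130.26972°
Bx = cos φ₂ cos Δλ = 0.927513,  By = cos φ₂ sin Δλ = 0.028428
φₘ = atan2(sin φ₁ + sin φ₂, √((cos φ₁ + Bx)² + By²)) = -19.31099°
λₘ = λ₁ + atan2(By, cos φ₁ + Bx) = -131.16133°

19.311°S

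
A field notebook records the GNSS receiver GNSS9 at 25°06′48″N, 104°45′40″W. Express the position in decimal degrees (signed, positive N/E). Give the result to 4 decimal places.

+25.1133°, -104.7611°

lat: 25.1133° N → +25.1133°
lon: 104.7611° W → -104.7611°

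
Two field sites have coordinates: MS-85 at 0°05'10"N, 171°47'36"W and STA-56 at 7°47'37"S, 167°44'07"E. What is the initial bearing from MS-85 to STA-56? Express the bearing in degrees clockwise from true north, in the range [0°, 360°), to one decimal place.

MS-85: φ = +0.08611°, λ = -171.79333°
STA-56: φ = -7.79361°, λ = +167.73528°
Δλ = -20.4714°
y = sin Δλ · cos φ₂ = -0.346509
x = cos φ₁ sin φ₂ − sin φ₁ cos φ₂ cos Δλ = -0.137000
θ = atan2(y, x) = -111.5725° → 248.4275° (mod 360°)

248.4°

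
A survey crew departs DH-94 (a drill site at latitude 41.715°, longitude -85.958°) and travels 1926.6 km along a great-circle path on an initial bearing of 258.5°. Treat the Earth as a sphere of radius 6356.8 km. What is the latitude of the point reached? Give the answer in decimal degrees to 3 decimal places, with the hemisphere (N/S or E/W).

δ = d/R = 1926.6/6356.8 = 0.303077 rad
φ₂ = arcsin(sin φ₁ cos δ + cos φ₁ sin δ cos θ)
   = arcsin(0.66543·0.95442 + 0.74646·0.29846·-0.19937) = 36.20532°
λ₂ = λ₁ + atan2(sin θ sin δ cos φ₁, cos δ − sin φ₁ sin φ₂) = -107.20903°

36.205°N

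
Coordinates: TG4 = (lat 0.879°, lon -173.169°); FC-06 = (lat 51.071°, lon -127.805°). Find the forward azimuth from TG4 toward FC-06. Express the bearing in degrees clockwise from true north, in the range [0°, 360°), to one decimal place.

Δλ = 45.3640°
y = sin Δλ · cos φ₂ = 0.447129
x = cos φ₁ sin φ₂ − sin φ₁ cos φ₂ cos Δλ = 0.771061
θ = atan2(y, x) = 30.1089° → 30.1089° (mod 360°)

30.1°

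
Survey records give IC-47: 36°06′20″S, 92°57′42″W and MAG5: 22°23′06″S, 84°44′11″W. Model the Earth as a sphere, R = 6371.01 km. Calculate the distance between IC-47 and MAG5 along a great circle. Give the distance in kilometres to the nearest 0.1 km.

1720.0 km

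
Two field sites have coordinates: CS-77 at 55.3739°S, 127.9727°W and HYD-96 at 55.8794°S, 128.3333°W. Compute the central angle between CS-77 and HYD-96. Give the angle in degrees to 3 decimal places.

0.545°

Δφ = -0.5055°,  Δλ = -0.3606°
a = sin²(Δφ/2) + cos φ₁ cos φ₂ sin²(Δλ/2) = 0.000023
c = 2·arcsin(√a) = 0.009511 rad = 0.5450°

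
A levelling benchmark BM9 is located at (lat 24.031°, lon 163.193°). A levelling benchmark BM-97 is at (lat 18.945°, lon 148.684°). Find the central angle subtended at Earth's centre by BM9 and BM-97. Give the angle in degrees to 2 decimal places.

14.42°

Δφ = -5.0860°,  Δλ = -14.5090°
a = sin²(Δφ/2) + cos φ₁ cos φ₂ sin²(Δλ/2) = 0.015743
c = 2·arcsin(√a) = 0.251609 rad = 14.4161°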